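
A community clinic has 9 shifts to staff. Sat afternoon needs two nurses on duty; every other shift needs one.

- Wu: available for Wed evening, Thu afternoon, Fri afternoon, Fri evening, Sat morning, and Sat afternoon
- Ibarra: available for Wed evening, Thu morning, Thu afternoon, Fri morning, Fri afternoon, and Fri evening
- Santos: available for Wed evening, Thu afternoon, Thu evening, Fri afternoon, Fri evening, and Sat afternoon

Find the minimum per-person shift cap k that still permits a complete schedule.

4

With 3 nurses and 10 worker-slots to fill, someone must work at least ⌈10/3⌉ = 4 shifts, so k ≥ 4.
k = 4 works: Wed evening→Wu, Thu morning→Ibarra, Thu afternoon→Wu, Thu evening→Santos, Fri morning→Ibarra, Fri afternoon→Ibarra, Fri evening→Ibarra, Sat morning→Wu, Sat afternoon→Wu+Santos.
Loads: Wu 4, Ibarra 4, Santos 2 — all ≤ 4.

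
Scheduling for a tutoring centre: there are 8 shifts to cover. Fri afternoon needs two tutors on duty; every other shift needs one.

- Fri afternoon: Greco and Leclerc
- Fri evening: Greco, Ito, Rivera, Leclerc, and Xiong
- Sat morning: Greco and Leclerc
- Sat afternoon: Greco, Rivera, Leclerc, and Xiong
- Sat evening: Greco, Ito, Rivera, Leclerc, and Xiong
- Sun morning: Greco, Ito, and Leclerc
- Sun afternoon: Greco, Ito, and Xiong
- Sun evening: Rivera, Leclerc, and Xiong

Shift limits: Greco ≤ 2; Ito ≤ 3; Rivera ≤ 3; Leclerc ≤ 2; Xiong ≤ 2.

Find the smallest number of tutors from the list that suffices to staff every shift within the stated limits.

4

9 slots to fill and no one can take more than 3, so at least ⌈9/3⌉ = 3 tutors are needed.
Any 3 tutors together have capacity at most 3+3+2 = 8 < 9 slots, so 3 can never suffice.
Greco, Ito, Rivera, and Leclerc alone can cover everything: Fri afternoon→Greco+Leclerc, Fri evening→Ito, Sat morning→Greco, Sat afternoon→Rivera, Sat evening→Rivera, Sun morning→Ito, Sun afternoon→Ito, Sun evening→Rivera.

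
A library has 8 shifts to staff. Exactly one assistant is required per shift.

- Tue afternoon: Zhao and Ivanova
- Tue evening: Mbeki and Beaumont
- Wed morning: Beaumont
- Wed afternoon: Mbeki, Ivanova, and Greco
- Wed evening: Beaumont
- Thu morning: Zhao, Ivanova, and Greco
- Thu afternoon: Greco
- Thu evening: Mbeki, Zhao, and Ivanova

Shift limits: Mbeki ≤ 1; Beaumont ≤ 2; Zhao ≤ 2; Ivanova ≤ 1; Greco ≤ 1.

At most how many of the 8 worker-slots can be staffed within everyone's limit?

Total capacity across all assistants is 1+2+2+1+1 = 7, and 8 slots are needed, so at most 7 can be filled.
An assignment achieving 7: Tue afternoon→Zhao, Tue evening→Mbeki, Wed morning→Beaumont, Wed afternoon→Ivanova, Wed evening→Beaumont, Thu morning→Zhao, Thu afternoon→Greco.
Loads: Mbeki 1/1, Beaumont 2/2, Zhao 2/2, Ivanova 1/1, Greco 1/1.

7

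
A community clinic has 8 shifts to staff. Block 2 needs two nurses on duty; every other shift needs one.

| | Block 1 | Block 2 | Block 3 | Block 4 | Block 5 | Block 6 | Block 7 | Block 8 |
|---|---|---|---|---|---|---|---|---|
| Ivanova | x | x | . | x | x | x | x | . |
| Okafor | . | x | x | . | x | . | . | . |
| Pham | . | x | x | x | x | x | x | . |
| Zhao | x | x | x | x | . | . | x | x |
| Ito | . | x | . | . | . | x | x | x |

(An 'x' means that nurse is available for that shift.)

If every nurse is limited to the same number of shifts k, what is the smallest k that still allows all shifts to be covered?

With 5 nurses and 9 worker-slots to fill, someone must work at least ⌈9/5⌉ = 2 shifts, so k ≥ 2.
k = 2 works: Block 1→Ivanova, Block 2→Zhao+Ito, Block 3→Okafor, Block 4→Ivanova, Block 5→Okafor, Block 6→Pham, Block 7→Pham, Block 8→Zhao.
Loads: Ivanova 2, Okafor 2, Pham 2, Zhao 2, Ito 1 — all ≤ 2.

2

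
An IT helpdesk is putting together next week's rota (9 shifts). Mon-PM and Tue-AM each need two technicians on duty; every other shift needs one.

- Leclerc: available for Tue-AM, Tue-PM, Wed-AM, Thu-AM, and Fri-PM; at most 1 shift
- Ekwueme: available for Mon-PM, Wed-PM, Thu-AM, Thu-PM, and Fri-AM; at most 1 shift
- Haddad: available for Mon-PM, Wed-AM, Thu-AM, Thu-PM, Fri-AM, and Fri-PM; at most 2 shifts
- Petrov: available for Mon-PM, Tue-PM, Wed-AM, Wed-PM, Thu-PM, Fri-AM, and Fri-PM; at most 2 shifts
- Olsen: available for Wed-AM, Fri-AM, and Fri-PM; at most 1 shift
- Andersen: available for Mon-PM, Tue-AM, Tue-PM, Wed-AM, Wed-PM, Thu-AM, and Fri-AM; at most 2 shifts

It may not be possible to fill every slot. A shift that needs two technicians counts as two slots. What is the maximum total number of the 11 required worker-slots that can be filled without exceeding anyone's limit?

9

Total capacity across all technicians is 1+1+2+2+1+2 = 9, and 11 slots are needed, so at most 9 can be filled.
An assignment achieving 9: Mon-PM→Haddad+Petrov, Tue-AM→Leclerc+Andersen, Tue-PM→Petrov, Wed-PM→Ekwueme, Thu-AM→Andersen, Thu-PM→Haddad, Fri-PM→Olsen.
Loads: Leclerc 1/1, Ekwueme 1/1, Haddad 2/2, Petrov 2/2, Olsen 1/1, Andersen 2/2.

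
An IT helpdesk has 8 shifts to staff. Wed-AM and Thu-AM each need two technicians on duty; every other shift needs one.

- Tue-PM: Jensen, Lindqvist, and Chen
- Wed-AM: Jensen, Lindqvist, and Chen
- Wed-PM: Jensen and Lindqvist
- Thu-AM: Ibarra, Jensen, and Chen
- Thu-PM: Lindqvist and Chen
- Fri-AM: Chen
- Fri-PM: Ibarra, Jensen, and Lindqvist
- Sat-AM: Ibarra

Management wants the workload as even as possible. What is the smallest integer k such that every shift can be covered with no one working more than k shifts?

3

With 4 technicians and 10 worker-slots to fill, someone must work at least ⌈10/4⌉ = 3 shifts, so k ≥ 3.
k = 3 works: Tue-PM→Jensen, Wed-AM→Jensen+Lindqvist, Wed-PM→Jensen, Thu-AM→Ibarra+Chen, Thu-PM→Lindqvist, Fri-AM→Chen, Fri-PM→Ibarra, Sat-AM→Ibarra.
Loads: Ibarra 3, Jensen 3, Lindqvist 2, Chen 2 — all ≤ 3.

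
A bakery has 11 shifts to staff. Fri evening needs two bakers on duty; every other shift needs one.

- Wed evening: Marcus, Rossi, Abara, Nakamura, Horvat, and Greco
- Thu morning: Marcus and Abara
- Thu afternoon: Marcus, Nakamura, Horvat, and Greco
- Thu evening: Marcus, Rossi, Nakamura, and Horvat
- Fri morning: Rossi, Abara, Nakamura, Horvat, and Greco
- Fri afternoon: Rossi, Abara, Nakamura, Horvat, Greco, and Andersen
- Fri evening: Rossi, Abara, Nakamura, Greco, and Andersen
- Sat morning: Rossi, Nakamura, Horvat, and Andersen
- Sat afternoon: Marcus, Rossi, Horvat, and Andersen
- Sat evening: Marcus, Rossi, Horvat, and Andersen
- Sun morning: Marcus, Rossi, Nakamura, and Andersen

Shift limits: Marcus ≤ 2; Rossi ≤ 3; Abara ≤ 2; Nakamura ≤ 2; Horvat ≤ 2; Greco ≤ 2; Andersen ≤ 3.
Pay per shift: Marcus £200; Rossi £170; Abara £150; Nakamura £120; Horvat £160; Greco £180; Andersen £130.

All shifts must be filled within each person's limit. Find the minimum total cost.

Picking the cheapest available baker for each shift independently would cost £1500, but that ignores the shift limits.
An optimal schedule: Wed evening→Horvat, Thu morning→Abara, Thu afternoon→Nakamura, Thu evening→Nakamura, Fri morning→Horvat, Fri afternoon→Rossi, Fri evening→Abara+Rossi, Sat morning→Andersen, Sat afternoon→Andersen, Sat evening→Andersen, Sun morning→Rossi.
Total: 160 + 150 + 120 + 120 + 160 + 170 + 150 + 170 + 130 + 130 + 130 + 170 = £1760.

£1760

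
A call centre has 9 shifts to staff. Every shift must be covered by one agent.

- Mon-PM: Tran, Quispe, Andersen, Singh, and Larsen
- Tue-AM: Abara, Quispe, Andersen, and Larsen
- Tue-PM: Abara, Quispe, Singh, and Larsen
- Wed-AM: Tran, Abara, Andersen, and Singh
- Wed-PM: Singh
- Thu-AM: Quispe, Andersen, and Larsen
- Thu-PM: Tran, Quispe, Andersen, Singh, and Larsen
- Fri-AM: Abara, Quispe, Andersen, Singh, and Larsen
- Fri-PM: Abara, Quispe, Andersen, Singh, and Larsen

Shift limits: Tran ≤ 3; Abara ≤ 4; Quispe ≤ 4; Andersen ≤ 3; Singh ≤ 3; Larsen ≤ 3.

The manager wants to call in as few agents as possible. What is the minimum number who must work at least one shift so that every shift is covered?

3

9 slots to fill and no one can take more than 4, so at least ⌈9/4⌉ = 3 agents are needed.
Tran, Quispe, and Singh alone can cover everything: Mon-PM→Tran, Tue-AM→Quispe, Tue-PM→Quispe, Wed-AM→Tran, Wed-PM→Singh, Thu-AM→Quispe, Thu-PM→Tran, Fri-AM→Quispe, Fri-PM→Singh.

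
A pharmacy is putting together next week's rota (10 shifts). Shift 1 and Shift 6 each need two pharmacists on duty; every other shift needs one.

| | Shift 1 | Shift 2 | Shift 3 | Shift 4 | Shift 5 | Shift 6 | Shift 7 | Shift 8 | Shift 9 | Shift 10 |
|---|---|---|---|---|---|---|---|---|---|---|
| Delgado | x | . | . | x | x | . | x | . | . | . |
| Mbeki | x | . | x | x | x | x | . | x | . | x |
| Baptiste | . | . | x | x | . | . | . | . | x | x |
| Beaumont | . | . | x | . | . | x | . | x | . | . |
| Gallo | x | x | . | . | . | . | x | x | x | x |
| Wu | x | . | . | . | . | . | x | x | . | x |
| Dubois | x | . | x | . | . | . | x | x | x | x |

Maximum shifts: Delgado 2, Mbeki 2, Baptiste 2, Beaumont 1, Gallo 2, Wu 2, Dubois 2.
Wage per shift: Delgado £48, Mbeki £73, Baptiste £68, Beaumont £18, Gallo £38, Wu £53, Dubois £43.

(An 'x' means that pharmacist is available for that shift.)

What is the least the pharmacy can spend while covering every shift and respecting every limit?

Shift 2 can only be covered by Gallo, so that assignment is forced.
Shift 6 can only be covered by Mbeki and Beaumont, so that assignment is forced.
Picking the cheapest available pharmacist for each shift independently would cost £456, but that ignores the shift limits.
An optimal schedule: Shift 1→Dubois+Wu, Shift 2→Gallo, Shift 3→Baptiste, Shift 4→Delgado, Shift 5→Delgado, Shift 6→Beaumont+Mbeki, Shift 7→Dubois, Shift 8→Wu, Shift 9→Gallo, Shift 10→Baptiste.
Total: 43 + 53 + 38 + 68 + 48 + 48 + 18 + 73 + 43 + 53 + 38 + 68 = £591.

£591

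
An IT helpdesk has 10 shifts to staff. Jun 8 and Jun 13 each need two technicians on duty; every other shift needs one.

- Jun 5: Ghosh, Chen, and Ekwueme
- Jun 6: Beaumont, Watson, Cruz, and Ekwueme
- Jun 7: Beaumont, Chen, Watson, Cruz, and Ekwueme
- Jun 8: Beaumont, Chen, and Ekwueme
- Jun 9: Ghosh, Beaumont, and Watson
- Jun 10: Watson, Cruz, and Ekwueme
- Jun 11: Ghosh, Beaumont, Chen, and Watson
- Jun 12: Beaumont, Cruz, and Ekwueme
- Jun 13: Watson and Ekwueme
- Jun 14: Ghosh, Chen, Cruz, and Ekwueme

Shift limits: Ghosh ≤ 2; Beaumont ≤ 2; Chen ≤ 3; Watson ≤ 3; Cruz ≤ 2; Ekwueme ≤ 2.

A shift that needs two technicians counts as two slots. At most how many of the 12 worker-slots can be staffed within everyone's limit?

Total capacity across all technicians is 2+2+3+3+2+2 = 14, and 12 slots are needed, so at most 12 can be filled.
An assignment achieving 12: Jun 5→Ghosh, Jun 6→Watson, Jun 7→Cruz, Jun 8→Beaumont+Chen, Jun 9→Ghosh, Jun 10→Watson, Jun 11→Chen, Jun 12→Beaumont, Jun 13→Watson+Ekwueme, Jun 14→Chen.
Loads: Ghosh 2/2, Beaumont 2/2, Chen 3/3, Watson 3/3, Cruz 1/2, Ekwueme 1/2.

12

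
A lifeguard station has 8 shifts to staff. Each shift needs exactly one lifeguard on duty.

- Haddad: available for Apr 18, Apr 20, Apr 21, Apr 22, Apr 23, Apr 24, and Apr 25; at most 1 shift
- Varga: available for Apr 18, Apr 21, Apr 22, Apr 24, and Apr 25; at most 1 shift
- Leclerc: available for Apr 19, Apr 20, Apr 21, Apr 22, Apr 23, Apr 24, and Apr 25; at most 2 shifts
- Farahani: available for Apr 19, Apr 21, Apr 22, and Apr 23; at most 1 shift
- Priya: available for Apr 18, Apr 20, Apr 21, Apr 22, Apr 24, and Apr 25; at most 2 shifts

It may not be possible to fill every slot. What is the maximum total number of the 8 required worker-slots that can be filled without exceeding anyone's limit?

Total capacity across all lifeguards is 1+1+2+1+2 = 7, and 8 slots are needed, so at most 7 can be filled.
An assignment achieving 7: Apr 18→Haddad, Apr 19→Leclerc, Apr 20→Leclerc, Apr 21→Priya, Apr 23→Farahani, Apr 24→Varga, Apr 25→Priya.
Loads: Haddad 1/1, Varga 1/1, Leclerc 2/2, Farahani 1/1, Priya 2/2.

7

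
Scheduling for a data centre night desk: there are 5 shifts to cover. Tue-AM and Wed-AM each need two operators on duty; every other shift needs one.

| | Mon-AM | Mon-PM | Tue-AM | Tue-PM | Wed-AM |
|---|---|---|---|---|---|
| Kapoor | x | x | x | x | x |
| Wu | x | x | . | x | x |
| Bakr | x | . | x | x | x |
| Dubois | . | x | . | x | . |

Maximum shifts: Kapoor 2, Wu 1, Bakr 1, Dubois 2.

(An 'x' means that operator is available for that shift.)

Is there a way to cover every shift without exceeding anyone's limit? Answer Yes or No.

Shifts {Mon-AM, Tue-AM, Wed-AM} need 5 worker-slots in total, but the operators available for any of those shifts (Kapoor, Wu, and Bakr) can supply at most 4 among them. So no valid schedule exists.

No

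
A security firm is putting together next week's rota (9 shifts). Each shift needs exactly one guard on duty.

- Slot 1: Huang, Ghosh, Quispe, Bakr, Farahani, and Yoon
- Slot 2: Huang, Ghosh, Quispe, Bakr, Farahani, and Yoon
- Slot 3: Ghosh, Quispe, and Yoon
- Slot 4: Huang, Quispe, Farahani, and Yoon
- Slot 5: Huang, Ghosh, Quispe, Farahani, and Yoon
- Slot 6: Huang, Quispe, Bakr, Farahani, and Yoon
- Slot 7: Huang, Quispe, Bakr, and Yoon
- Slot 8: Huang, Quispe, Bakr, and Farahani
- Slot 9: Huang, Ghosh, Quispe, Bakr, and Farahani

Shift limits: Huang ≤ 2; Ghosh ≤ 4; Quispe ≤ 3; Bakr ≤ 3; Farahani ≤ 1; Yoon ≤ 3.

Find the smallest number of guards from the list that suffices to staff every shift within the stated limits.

3

9 slots to fill and no one can take more than 4, so at least ⌈9/4⌉ = 3 guards are needed.
Huang, Ghosh, and Quispe alone can cover everything: Slot 1→Ghosh, Slot 2→Ghosh, Slot 3→Ghosh, Slot 4→Huang, Slot 5→Ghosh, Slot 6→Huang, Slot 7→Quispe, Slot 8→Quispe, Slot 9→Quispe.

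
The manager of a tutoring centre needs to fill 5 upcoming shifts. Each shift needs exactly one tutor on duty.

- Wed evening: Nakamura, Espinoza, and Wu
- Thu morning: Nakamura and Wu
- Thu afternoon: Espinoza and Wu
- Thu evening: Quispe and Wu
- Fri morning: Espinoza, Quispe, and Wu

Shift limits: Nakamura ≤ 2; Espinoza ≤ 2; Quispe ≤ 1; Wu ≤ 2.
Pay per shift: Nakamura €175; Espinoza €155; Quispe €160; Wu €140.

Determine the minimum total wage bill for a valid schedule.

€750

Picking the cheapest available tutor for each shift independently would cost €700, but that ignores the shift limits.
An optimal schedule: Wed evening→Espinoza, Thu morning→Wu, Thu afternoon→Wu, Thu evening→Quispe, Fri morning→Espinoza.
Total: 155 + 140 + 140 + 160 + 155 = €750.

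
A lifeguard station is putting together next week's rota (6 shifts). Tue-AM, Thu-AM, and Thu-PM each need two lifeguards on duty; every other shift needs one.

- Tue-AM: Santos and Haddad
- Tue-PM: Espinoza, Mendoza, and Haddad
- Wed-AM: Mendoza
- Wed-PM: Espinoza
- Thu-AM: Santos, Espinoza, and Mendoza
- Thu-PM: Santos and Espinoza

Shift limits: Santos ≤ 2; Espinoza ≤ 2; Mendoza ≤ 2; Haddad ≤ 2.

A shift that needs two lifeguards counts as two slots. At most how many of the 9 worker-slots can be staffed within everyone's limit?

Total capacity across all lifeguards is 2+2+2+2 = 8, and 9 slots are needed, so at most 8 can be filled.
An assignment achieving 8: Tue-AM→Santos+Haddad, Tue-PM→Haddad, Wed-AM→Mendoza, Wed-PM→Espinoza, Thu-AM→Mendoza, Thu-PM→Santos+Espinoza.
Loads: Santos 2/2, Espinoza 2/2, Mendoza 2/2, Haddad 2/2.

8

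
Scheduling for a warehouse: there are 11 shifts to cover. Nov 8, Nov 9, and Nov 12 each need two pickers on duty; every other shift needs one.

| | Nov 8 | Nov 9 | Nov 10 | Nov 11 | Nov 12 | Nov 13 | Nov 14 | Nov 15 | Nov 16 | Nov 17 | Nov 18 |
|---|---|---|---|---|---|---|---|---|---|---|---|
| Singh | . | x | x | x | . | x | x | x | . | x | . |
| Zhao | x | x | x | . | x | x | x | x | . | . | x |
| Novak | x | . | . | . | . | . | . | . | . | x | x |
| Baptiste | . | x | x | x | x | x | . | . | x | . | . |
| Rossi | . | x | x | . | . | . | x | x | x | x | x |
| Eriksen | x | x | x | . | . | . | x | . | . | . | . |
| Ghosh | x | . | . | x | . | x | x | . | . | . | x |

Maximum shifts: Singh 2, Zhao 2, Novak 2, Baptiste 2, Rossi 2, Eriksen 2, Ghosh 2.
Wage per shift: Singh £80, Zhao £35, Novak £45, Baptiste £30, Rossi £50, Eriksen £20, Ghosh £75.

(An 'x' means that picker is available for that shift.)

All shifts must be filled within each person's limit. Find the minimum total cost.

£670

Nov 12 can only be covered by Zhao and Baptiste, so that assignment is forced.
Picking the cheapest available picker for each shift independently would cost £415, but that ignores the shift limits.
An optimal schedule: Nov 8→Eriksen+Ghosh, Nov 9→Rossi+Eriksen, Nov 10→Rossi, Nov 11→Singh, Nov 12→Zhao+Baptiste, Nov 13→Zhao, Nov 14→Ghosh, Nov 15→Singh, Nov 16→Baptiste, Nov 17→Novak, Nov 18→Novak.
Total: 20 + 75 + 50 + 20 + 50 + 80 + 35 + 30 + 35 + 75 + 80 + 30 + 45 + 45 = £670.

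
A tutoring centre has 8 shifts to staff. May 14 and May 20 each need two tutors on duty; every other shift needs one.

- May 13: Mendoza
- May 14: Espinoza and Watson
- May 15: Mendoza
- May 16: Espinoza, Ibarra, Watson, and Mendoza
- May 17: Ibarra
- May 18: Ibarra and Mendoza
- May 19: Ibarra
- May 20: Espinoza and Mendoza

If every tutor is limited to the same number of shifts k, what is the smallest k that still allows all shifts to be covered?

With 4 tutors and 10 worker-slots to fill, someone must work at least ⌈10/4⌉ = 3 shifts, so k ≥ 3.
k = 3 works: May 13→Mendoza, May 14→Espinoza+Watson, May 15→Mendoza, May 16→Espinoza, May 17→Ibarra, May 18→Ibarra, May 19→Ibarra, May 20→Espinoza+Mendoza.
Loads: Espinoza 3, Ibarra 3, Watson 1, Mendoza 3 — all ≤ 3.

3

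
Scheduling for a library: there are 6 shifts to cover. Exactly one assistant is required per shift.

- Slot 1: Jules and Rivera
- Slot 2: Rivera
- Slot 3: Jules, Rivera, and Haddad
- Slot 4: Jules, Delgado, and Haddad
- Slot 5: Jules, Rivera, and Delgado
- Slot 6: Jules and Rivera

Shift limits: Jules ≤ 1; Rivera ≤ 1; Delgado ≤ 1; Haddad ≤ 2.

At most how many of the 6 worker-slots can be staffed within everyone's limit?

Total capacity across all assistants is 1+1+1+2 = 5, and 6 slots are needed, so at most 5 can be filled.
An assignment achieving 5: Slot 1→Jules, Slot 2→Rivera, Slot 3→Haddad, Slot 4→Haddad, Slot 5→Delgado.
Loads: Jules 1/1, Rivera 1/1, Delgado 1/1, Haddad 2/2.

5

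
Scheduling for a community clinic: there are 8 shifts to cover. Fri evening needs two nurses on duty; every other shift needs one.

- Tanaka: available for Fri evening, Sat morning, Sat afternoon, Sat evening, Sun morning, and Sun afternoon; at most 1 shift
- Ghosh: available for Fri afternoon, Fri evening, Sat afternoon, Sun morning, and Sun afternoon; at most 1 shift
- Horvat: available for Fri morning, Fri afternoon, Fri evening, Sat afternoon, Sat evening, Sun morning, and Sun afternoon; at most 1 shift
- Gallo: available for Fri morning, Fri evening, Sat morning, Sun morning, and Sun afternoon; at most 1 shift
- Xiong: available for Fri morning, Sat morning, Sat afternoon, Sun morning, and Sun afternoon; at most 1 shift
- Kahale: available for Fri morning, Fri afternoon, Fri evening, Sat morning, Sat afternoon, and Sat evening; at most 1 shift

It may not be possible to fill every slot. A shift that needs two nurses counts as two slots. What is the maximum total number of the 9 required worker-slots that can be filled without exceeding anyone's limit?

Total capacity across all nurses is 1+1+1+1+1+1 = 6, and 9 slots are needed, so at most 6 can be filled.
An assignment achieving 6: Fri morning→Horvat, Fri afternoon→Ghosh, Fri evening→Kahale, Sat morning→Gallo, Sat afternoon→Xiong, Sat evening→Tanaka.
Loads: Tanaka 1/1, Ghosh 1/1, Horvat 1/1, Gallo 1/1, Xiong 1/1, Kahale 1/1.

6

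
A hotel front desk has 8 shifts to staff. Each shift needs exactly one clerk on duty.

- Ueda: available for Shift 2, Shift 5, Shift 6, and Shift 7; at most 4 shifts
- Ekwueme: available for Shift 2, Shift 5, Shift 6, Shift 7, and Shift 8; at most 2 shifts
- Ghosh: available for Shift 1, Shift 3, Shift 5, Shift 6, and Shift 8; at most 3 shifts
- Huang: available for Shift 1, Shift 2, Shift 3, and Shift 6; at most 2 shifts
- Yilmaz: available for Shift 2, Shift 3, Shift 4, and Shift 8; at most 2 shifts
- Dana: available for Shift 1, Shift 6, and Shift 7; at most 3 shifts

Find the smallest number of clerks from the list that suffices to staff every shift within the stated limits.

8 slots to fill and no one can take more than 4, so at least ⌈8/4⌉ = 2 clerks are needed.
Any 2 clerks together have capacity at most 4+3 = 7 < 8 slots, so 2 can never suffice.
Ueda, Ghosh, and Yilmaz alone can cover everything: Shift 1→Ghosh, Shift 2→Ueda, Shift 3→Ghosh, Shift 4→Yilmaz, Shift 5→Ueda, Shift 6→Ueda, Shift 7→Ueda, Shift 8→Ghosh.

3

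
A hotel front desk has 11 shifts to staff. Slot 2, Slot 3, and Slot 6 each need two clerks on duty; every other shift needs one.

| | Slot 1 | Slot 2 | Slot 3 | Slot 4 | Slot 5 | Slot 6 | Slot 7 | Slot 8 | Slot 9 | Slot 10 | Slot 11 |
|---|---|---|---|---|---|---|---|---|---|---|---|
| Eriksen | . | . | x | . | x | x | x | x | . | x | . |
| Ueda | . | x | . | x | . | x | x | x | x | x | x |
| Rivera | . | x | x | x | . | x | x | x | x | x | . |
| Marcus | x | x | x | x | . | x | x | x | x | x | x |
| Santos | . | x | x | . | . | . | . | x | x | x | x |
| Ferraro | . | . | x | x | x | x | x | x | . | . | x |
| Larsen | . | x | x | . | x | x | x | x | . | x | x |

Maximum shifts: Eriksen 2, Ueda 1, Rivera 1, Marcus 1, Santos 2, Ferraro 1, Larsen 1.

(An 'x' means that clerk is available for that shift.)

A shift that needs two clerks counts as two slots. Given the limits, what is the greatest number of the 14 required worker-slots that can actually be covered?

9

Total capacity across all clerks is 2+1+1+1+2+1+1 = 9, and 14 slots are needed, so at most 9 can be filled.
An assignment achieving 9: Slot 1→Marcus, Slot 2→Santos+Larsen, Slot 3→Eriksen+Ferraro, Slot 4→Ueda, Slot 5→Eriksen, Slot 9→Rivera, Slot 11→Santos.
Loads: Eriksen 2/2, Ueda 1/1, Rivera 1/1, Marcus 1/1, Santos 2/2, Ferraro 1/1, Larsen 1/1.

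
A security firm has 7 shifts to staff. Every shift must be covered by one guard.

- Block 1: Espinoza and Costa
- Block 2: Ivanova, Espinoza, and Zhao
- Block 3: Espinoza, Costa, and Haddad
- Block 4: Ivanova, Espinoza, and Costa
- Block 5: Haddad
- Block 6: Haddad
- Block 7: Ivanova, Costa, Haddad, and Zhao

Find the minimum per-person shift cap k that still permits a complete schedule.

2

With 5 guards and 7 worker-slots to fill, someone must work at least ⌈7/5⌉ = 2 shifts, so k ≥ 2.
k = 2 works: Block 1→Espinoza, Block 2→Ivanova, Block 3→Espinoza, Block 4→Ivanova, Block 5→Haddad, Block 6→Haddad, Block 7→Costa.
Loads: Ivanova 2, Espinoza 2, Costa 1, Haddad 2, Zhao 0 — all ≤ 2.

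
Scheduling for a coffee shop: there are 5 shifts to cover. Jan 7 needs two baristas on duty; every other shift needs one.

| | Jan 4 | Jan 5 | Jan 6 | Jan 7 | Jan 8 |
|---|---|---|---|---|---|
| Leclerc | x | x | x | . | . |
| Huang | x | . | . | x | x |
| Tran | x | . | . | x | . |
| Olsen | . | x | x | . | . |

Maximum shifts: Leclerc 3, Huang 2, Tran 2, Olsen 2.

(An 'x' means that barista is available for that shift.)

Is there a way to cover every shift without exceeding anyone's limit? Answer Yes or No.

Jan 7 can only be covered by Huang and Tran, so that assignment is forced.
Jan 8 can only be covered by Huang, so that assignment is forced.
One valid schedule: Jan 4→Leclerc, Jan 5→Leclerc, Jan 6→Leclerc, Jan 7→Huang+Tran, Jan 8→Huang.
Loads: Leclerc 3/3, Huang 2/2, Tran 1/2, Olsen 0/2 — all within limits.

Yes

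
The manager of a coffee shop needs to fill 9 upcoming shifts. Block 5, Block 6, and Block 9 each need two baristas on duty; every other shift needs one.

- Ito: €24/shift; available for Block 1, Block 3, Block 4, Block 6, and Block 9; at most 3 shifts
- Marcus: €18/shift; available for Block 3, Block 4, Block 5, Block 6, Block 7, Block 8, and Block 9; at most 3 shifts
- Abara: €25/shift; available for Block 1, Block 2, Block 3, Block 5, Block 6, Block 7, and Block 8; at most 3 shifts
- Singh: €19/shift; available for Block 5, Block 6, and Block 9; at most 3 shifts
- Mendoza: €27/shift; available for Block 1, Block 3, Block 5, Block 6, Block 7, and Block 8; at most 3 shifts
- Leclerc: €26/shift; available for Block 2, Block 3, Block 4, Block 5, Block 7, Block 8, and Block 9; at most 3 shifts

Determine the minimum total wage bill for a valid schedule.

€258

Picking the cheapest available barista for each shift independently would cost €232, but that ignores the shift limits.
An optimal schedule: Block 1→Ito, Block 2→Abara, Block 3→Ito, Block 4→Ito, Block 5→Abara+Singh, Block 6→Abara+Singh, Block 7→Marcus, Block 8→Marcus, Block 9→Marcus+Singh.
Total: 24 + 25 + 24 + 24 + 25 + 19 + 25 + 19 + 18 + 18 + 18 + 19 = €258.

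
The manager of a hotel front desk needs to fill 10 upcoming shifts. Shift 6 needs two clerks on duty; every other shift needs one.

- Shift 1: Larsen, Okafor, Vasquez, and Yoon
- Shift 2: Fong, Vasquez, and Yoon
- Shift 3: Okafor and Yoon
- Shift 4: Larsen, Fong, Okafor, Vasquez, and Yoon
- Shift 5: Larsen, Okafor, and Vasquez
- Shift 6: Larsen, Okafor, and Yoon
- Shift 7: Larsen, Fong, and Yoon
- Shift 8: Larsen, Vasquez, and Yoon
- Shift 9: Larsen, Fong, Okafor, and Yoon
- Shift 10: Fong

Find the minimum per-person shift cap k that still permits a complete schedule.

3

With 5 clerks and 11 worker-slots to fill, someone must work at least ⌈11/5⌉ = 3 shifts, so k ≥ 3.
k = 3 works: Shift 1→Okafor, Shift 2→Fong, Shift 3→Okafor, Shift 4→Vasquez, Shift 5→Larsen, Shift 6→Larsen+Okafor, Shift 7→Larsen, Shift 8→Vasquez, Shift 9→Fong, Shift 10→Fong.
Loads: Larsen 3, Fong 3, Okafor 3, Vasquez 2, Yoon 0 — all ≤ 3.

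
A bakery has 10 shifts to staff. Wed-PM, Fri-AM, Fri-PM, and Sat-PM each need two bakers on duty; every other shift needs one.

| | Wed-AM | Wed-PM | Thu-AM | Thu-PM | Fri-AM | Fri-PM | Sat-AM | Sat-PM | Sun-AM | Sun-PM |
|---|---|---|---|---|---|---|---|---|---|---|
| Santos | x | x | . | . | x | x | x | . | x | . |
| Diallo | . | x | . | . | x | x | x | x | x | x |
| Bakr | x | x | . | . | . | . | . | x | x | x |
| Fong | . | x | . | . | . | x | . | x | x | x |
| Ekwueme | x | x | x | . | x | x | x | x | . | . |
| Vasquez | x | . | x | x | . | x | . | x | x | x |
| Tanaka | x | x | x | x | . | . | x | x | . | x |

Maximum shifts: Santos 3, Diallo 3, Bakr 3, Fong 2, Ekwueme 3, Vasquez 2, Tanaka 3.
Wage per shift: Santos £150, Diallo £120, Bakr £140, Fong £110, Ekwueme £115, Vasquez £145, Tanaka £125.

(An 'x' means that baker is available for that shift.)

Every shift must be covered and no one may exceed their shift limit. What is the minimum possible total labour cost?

Picking the cheapest available baker for each shift independently would cost £1600, but that ignores the shift limits.
An optimal schedule: Wed-AM→Tanaka, Wed-PM→Diallo+Bakr, Thu-AM→Ekwueme, Thu-PM→Tanaka, Fri-AM→Ekwueme+Diallo, Fri-PM→Fong+Diallo, Sat-AM→Ekwueme, Sat-PM→Tanaka+Bakr, Sun-AM→Fong, Sun-PM→Bakr.
Total: 125 + 120 + 140 + 115 + 125 + 115 + 120 + 110 + 120 + 115 + 125 + 140 + 110 + 140 = £1720.

£1720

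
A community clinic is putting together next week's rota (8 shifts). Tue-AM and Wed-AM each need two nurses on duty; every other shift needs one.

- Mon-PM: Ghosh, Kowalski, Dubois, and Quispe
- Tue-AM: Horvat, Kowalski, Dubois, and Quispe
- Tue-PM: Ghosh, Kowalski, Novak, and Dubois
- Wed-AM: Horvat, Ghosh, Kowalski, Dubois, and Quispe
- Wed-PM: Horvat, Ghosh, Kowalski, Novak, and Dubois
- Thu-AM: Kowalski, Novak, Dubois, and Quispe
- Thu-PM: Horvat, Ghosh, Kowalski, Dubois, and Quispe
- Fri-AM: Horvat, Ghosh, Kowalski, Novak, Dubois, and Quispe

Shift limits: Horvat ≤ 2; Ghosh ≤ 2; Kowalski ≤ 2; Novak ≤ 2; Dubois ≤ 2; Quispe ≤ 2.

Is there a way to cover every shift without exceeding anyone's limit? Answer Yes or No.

Yes

One valid schedule: Mon-PM→Ghosh, Tue-AM→Kowalski+Dubois, Tue-PM→Ghosh, Wed-AM→Dubois+Quispe, Wed-PM→Horvat, Thu-AM→Kowalski, Thu-PM→Horvat, Fri-AM→Novak.
Loads: Horvat 2/2, Ghosh 2/2, Kowalski 2/2, Novak 1/2, Dubois 2/2, Quispe 1/2 — all within limits.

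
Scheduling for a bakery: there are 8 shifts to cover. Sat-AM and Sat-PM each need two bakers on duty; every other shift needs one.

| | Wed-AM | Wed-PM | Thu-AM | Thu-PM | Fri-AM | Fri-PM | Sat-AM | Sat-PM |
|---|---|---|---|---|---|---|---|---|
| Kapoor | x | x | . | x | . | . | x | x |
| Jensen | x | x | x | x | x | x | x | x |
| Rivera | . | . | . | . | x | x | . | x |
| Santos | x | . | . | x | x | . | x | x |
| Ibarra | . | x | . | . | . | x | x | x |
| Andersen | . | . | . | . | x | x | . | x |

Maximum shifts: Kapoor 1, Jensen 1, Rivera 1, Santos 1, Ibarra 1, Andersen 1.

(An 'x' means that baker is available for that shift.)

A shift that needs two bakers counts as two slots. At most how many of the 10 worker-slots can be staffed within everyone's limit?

6

Total capacity across all bakers is 1+1+1+1+1+1 = 6, and 10 slots are needed, so at most 6 can be filled.
An assignment achieving 6: Wed-AM→Kapoor, Wed-PM→Ibarra, Thu-AM→Jensen, Thu-PM→Santos, Fri-AM→Rivera, Fri-PM→Andersen.
Loads: Kapoor 1/1, Jensen 1/1, Rivera 1/1, Santos 1/1, Ibarra 1/1, Andersen 1/1.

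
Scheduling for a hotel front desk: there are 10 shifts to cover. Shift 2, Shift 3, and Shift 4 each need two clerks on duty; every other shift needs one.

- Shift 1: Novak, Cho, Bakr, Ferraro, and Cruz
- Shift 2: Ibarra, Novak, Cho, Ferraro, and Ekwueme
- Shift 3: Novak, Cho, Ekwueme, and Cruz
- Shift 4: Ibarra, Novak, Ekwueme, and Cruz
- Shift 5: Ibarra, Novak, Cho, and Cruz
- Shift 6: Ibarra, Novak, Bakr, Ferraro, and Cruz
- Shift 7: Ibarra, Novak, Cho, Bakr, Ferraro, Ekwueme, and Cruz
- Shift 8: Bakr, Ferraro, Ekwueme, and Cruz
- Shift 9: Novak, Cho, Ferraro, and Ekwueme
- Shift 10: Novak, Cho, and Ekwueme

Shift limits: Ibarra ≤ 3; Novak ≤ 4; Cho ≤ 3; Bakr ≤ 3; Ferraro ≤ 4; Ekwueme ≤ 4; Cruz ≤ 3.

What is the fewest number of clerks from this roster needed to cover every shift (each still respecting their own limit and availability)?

13 slots to fill and no one can take more than 4, so at least ⌈13/4⌉ = 4 clerks are needed.
Ibarra, Novak, Cho, and Bakr alone can cover everything: Shift 1→Cho, Shift 2→Ibarra+Cho, Shift 3→Novak+Cho, Shift 4→Ibarra+Novak, Shift 5→Ibarra, Shift 6→Bakr, Shift 7→Bakr, Shift 8→Bakr, Shift 9→Novak, Shift 10→Novak.

4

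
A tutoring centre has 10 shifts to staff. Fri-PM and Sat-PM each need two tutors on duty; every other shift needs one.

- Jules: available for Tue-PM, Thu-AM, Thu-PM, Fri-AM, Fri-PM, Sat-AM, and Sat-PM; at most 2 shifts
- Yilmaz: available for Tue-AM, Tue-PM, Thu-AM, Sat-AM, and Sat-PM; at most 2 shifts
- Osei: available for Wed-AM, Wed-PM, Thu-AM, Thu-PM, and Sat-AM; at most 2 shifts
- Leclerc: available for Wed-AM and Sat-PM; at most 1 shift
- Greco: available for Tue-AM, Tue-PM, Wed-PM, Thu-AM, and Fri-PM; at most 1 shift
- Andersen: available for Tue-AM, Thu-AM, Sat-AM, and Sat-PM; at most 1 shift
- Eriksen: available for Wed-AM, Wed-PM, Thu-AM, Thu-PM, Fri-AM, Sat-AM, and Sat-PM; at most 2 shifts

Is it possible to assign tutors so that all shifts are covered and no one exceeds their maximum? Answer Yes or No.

Total capacity is 2+2+2+1+1+1+2 = 11 but 12 worker-slots are needed — infeasible.

No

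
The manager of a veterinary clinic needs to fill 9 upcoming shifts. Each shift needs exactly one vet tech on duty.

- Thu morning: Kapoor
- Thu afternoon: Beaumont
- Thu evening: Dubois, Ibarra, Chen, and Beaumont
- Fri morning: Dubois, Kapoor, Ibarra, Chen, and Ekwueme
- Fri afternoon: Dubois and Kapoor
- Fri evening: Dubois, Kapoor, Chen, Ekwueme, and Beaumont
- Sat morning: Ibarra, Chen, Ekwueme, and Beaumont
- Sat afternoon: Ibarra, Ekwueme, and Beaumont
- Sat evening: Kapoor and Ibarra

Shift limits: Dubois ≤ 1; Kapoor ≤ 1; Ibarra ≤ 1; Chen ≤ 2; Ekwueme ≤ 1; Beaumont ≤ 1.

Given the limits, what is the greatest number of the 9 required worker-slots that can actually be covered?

Total capacity across all vet techs is 1+1+1+2+1+1 = 7, and 9 slots are needed, so at most 7 can be filled.
An assignment achieving 7: Thu morning→Kapoor, Thu afternoon→Beaumont, Thu evening→Chen, Fri afternoon→Dubois, Sat morning→Chen, Sat afternoon→Ekwueme, Sat evening→Ibarra.
Loads: Dubois 1/1, Kapoor 1/1, Ibarra 1/1, Chen 2/2, Ekwueme 1/1, Beaumont 1/1.

7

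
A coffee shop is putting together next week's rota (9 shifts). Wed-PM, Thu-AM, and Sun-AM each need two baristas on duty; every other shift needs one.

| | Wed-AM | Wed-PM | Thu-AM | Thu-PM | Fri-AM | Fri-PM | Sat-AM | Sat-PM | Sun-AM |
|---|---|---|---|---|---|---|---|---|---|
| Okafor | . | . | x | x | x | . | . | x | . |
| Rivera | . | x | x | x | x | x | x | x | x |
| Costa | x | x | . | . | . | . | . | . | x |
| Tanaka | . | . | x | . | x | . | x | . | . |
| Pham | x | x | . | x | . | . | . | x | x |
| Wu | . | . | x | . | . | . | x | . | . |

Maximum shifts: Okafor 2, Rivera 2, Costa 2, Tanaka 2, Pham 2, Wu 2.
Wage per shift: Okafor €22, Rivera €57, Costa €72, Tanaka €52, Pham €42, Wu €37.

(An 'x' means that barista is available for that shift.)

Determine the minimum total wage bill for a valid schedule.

€564

Fri-PM can only be covered by Rivera, so that assignment is forced.
Picking the cheapest available barista for each shift independently would cost €459, but that ignores the shift limits.
An optimal schedule: Wed-AM→Costa, Wed-PM→Rivera+Pham, Thu-AM→Tanaka+Wu, Thu-PM→Okafor, Fri-AM→Tanaka, Fri-PM→Rivera, Sat-AM→Wu, Sat-PM→Okafor, Sun-AM→Costa+Pham.
Total: 72 + 57 + 42 + 52 + 37 + 22 + 52 + 57 + 37 + 22 + 72 + 42 = €564.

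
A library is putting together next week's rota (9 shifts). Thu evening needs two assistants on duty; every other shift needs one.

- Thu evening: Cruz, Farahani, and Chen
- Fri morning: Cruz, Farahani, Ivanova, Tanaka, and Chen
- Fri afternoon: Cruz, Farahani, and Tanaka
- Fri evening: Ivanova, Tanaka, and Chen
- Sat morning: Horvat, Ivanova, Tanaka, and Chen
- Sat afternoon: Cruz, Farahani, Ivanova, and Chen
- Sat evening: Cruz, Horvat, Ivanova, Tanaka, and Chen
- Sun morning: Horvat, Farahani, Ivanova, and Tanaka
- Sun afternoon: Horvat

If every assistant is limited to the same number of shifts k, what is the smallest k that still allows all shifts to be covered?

2

With 6 assistants and 10 worker-slots to fill, someone must work at least ⌈10/6⌉ = 2 shifts, so k ≥ 2.
k = 2 works: Thu evening→Cruz+Farahani, Fri morning→Tanaka, Fri afternoon→Cruz, Fri evening→Ivanova, Sat morning→Horvat, Sat afternoon→Farahani, Sat evening→Tanaka, Sun morning→Ivanova, Sun afternoon→Horvat.
Loads: Cruz 2, Horvat 2, Farahani 2, Ivanova 2, Tanaka 2, Chen 0 — all ≤ 2.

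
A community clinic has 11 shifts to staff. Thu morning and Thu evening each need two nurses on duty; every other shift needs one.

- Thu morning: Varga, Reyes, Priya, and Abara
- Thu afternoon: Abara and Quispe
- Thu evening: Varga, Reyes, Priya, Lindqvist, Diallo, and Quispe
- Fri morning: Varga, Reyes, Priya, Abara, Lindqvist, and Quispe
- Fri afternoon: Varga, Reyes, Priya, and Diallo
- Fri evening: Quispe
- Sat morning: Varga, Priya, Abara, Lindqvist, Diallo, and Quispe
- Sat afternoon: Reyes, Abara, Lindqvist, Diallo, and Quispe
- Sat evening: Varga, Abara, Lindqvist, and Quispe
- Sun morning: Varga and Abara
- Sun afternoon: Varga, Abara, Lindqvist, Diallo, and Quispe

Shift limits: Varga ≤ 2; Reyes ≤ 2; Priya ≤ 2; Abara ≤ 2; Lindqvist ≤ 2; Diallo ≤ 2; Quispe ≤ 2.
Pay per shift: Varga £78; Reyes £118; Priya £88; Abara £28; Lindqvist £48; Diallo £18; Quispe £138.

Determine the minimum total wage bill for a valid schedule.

£894

Fri evening can only be covered by Quispe, so that assignment is forced.
Picking the cheapest available nurse for each shift independently would cost £494, but that ignores the shift limits.
An optimal schedule: Thu morning→Varga+Priya, Thu afternoon→Abara, Thu evening→Priya+Reyes, Fri morning→Reyes, Fri afternoon→Diallo, Fri evening→Quispe, Sat morning→Varga, Sat afternoon→Diallo, Sat evening→Lindqvist, Sun morning→Abara, Sun afternoon→Lindqvist.
Total: 78 + 88 + 28 + 88 + 118 + 118 + 18 + 138 + 78 + 18 + 48 + 28 + 48 = £894.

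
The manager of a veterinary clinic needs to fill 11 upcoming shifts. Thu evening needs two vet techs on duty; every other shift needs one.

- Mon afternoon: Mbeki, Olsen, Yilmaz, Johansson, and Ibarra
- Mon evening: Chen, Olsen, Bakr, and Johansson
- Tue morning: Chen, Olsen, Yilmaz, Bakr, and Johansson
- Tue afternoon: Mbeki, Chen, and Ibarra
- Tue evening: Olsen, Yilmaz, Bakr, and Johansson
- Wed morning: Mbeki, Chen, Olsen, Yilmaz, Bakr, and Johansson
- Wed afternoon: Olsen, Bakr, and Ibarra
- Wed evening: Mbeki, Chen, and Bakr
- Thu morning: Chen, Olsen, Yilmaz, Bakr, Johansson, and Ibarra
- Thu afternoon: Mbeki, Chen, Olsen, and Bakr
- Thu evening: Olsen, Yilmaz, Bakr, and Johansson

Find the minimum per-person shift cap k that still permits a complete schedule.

With 7 vet techs and 12 worker-slots to fill, someone must work at least ⌈12/7⌉ = 2 shifts, so k ≥ 2.
k = 2 works: Mon afternoon→Yilmaz, Mon evening→Chen, Tue morning→Yilmaz, Tue afternoon→Mbeki, Tue evening→Olsen, Wed morning→Bakr, Wed afternoon→Olsen, Wed evening→Mbeki, Thu morning→Johansson, Thu afternoon→Chen, Thu evening→Bakr+Johansson.
Loads: Mbeki 2, Chen 2, Olsen 2, Yilmaz 2, Bakr 2, Johansson 2, Ibarra 0 — all ≤ 2.

2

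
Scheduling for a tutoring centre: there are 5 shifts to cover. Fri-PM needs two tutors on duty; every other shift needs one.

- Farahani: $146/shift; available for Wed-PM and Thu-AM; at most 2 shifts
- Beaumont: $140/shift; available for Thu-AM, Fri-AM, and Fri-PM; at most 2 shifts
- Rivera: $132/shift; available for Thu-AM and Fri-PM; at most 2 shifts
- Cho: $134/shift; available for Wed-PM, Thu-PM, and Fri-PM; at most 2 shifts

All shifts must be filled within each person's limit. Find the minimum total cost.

Thu-PM can only be covered by Cho, so that assignment is forced.
Fri-AM can only be covered by Beaumont, so that assignment is forced.
Picking the cheapest available tutor for each shift independently would cost $806, but that ignores the shift limits.
An optimal schedule: Wed-PM→Cho, Thu-AM→Rivera, Thu-PM→Cho, Fri-AM→Beaumont, Fri-PM→Rivera+Beaumont.
Total: 134 + 132 + 134 + 140 + 132 + 140 = $812.

$812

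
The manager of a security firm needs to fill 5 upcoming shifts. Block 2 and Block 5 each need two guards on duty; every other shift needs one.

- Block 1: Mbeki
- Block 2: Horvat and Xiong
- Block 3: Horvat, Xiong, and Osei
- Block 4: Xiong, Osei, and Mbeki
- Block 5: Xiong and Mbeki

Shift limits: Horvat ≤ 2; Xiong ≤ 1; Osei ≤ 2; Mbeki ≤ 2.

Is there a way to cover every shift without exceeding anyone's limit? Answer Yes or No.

Total capacity is 7 and 7 slots are needed, so capacity alone doesn't rule it out.
Shifts {Block 2, Block 5} need 4 worker-slots in total, but the guards available for any of those shifts (Horvat, Xiong, and Mbeki) can supply at most 3 among them. So no valid schedule exists.

No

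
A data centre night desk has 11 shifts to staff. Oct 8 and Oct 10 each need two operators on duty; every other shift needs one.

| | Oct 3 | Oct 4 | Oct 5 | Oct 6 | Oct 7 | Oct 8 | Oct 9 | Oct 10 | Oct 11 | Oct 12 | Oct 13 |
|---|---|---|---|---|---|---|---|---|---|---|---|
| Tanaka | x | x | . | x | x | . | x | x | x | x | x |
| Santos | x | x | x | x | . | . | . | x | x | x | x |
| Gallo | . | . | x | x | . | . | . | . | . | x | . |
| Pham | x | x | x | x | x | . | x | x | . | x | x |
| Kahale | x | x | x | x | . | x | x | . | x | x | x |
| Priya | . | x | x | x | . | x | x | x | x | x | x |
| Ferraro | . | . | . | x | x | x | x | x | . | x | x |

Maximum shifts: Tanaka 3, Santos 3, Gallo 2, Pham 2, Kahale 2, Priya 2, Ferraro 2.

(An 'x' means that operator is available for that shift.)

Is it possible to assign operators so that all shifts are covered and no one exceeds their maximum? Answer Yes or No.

Yes

One valid schedule: Oct 3→Tanaka, Oct 4→Santos, Oct 5→Santos, Oct 6→Gallo, Oct 7→Tanaka, Oct 8→Kahale+Priya, Oct 9→Pham, Oct 10→Pham+Priya, Oct 11→Tanaka, Oct 12→Gallo, Oct 13→Santos.
Loads: Tanaka 3/3, Santos 3/3, Gallo 2/2, Pham 2/2, Kahale 1/2, Priya 2/2, Ferraro 0/2 — all within limits.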